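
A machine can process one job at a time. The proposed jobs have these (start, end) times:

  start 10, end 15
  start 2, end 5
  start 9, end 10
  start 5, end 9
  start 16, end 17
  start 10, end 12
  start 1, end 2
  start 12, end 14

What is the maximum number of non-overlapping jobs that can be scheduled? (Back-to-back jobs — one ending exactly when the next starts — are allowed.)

7

Sort by end time and greedily take each interval whose start is ≥ the last chosen end.
By end time: (1,2), (2,5), (5,9), (9,10), (10,12), (12,14), (10,15), (16,17).
Pick (1,2); next start ≥ 2 → (2,5); next start ≥ 5 → (5,9); next start ≥ 9 → (9,10); next start ≥ 10 → (10,12); next start ≥ 12 → (12,14); next start ≥ 14 → (16,17).
Selected 7 jobs.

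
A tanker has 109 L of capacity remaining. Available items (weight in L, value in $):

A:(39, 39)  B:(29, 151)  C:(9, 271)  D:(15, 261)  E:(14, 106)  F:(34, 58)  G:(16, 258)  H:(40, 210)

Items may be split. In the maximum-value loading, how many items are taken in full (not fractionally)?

Sort by value per unit weight and fill in that order.
Order: C (271/9=30.11) > D (261/15=17.40) > G (258/16=16.12) > E (106/14=7.57) > H (210/40=5.25) > B (151/29=5.21) > F (58/34=1.71) > A (39/39=1.00)
Fill: take C (9 @ 271) → take D (15 @ 261) → take G (16 @ 258) → take E (14 @ 106) → take H (40 @ 210) → take 15/29 of B → 78.10; 109/109 used.
5 item(s) taken whole; one partial (take 15/29 of B).

5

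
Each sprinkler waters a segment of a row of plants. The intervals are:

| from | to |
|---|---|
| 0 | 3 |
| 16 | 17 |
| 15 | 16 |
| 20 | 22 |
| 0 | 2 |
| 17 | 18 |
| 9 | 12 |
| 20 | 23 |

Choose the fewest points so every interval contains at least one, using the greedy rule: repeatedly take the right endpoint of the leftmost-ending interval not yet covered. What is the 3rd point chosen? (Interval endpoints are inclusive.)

Sort by right endpoint; whenever an interval is uncovered, place a point at its right end.
By right end: [0,2]  [0,3]  [9,12]  [15,16]  [16,17]  [17,18]  [20,22]  [20,23]
[0,2] uncovered → point at 2; [9,12] uncovered → point at 12; [15,16] uncovered → point at 16; [17,18] uncovered → point at 18; [20,22] uncovered → point at 22.
Points: 2, 12, 16, 18, 22 (5 total).

16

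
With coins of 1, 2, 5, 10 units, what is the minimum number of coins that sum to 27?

4

27 − 2×10→7 − 1×5→2 − 1×2→0
Total coins = 2 + 1 + 1 = 4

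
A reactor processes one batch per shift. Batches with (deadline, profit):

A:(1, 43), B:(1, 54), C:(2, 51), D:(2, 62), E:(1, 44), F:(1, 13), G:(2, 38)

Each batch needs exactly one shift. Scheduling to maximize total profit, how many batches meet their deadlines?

Take jobs in profit order; each goes to the latest open slot no later than its deadline.
Profit order: D=62 B=54 C=51 E=44 A=43 G=38 F=13
Assign: D→slot 2, B→slot 1, C skipped, E skipped, A skipped, G skipped, F skipped.
Slots: [1:B] [2:D]
2 of 7 scheduled.

2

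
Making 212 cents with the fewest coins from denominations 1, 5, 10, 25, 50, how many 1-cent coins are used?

212 − 4×50→12 − 1×10→2 − 2×1→0
Count of 1: 2

2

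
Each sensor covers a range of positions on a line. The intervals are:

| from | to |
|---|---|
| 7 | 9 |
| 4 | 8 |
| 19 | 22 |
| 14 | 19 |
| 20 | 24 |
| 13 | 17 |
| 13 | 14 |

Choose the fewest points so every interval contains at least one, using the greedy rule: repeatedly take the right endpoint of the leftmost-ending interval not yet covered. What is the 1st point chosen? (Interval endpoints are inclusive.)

8

Process intervals by earliest right end; each time one isn't hit yet, stab at its right endpoint.
Sorted: [4,8] [7,9] [13,14] [13,17] [14,19] [19,22] [20,24]
{[4,8],[7,9]} hit by 8; {[13,14],[13,17],[14,19]} hit by 14; {[19,22],[20,24]} hit by 22.
Points: 8, 14, 22 (3 total).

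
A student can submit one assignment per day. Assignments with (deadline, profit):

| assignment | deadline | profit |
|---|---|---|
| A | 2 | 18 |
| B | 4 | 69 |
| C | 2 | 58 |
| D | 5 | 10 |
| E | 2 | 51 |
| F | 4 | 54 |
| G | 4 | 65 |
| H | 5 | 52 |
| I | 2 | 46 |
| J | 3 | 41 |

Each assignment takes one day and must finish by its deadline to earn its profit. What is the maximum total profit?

By profit: B(d4,69), G(d4,65), C(d2,58), F(d4,54), H(d5,52), E(d2,51), I(d2,46), J(d3,41), A(d2,18), D(d5,10)
B→slot 4; G→slot 3; C→slot 2; F→slot 1; H→slot 5; E skipped; I skipped; J skipped; A skipped; D skipped.
Profit = 54 + 58 + 65 + 69 + 52 = 298

298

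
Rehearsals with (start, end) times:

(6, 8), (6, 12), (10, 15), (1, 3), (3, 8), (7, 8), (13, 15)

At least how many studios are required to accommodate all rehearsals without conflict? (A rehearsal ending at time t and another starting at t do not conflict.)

starts: [1, 3, 6, 6, 7, 10, 13]
ends:   [3, 8, 8, 8, 12, 15, 15]
s1→1 e3→0 s3→1 s6→2 s6→3 s7→4  — peak 4.

4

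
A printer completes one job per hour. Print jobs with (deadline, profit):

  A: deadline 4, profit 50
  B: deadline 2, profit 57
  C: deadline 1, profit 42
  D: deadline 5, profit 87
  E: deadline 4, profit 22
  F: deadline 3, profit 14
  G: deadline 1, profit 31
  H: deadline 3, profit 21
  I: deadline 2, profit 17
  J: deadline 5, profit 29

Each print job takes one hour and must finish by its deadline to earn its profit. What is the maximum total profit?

Profit order: D=87 B=57 A=50 C=42 G=31 J=29 E=22 H=21 I=17 F=14
Assign: D→slot 5, B→slot 2, A→slot 4, C→slot 1, G skipped, J→slot 3, E skipped, H skipped, I skipped, F skipped.
Slots: [1:C] [2:B] [3:J] [4:A] [5:D]
Profit = 42 + 57 + 29 + 50 + 87 = 265

265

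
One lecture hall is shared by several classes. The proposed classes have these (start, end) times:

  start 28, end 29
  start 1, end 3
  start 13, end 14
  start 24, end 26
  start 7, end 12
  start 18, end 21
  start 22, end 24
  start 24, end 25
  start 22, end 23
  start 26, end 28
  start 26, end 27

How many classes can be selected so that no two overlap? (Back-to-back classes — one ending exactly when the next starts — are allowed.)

By end time: (1,3), (7,12), (13,14), (18,21), (22,23), (22,24), (24,25), (24,26), (26,27), (26,28), (28,29).
Pick (1,3); next start ≥ 3 → (7,12); next start ≥ 12 → (13,14); next start ≥ 14 → (18,21); next start ≥ 21 → (22,23); next start ≥ 23 → (24,25); next start ≥ 25 → (26,27); next start ≥ 27 → (28,29).
Selected 8 classes.

8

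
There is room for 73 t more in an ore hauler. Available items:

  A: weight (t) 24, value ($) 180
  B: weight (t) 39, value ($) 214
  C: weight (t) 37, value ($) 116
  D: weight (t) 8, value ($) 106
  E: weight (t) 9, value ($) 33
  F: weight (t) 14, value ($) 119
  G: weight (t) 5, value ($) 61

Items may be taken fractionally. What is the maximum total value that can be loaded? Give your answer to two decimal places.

Sort by value per unit weight and fill in that order.
Ratios (sorted): D 13.25, G 12.20, F 8.50, A 7.50, B 5.49, E 3.67, C 3.14
take D (8 @ 106); take G (5 @ 61); take F (14 @ 119); take A (24 @ 180); take 22/39 of B → 120.72. Capacity used 73/73.
Total value = 586.72

586.72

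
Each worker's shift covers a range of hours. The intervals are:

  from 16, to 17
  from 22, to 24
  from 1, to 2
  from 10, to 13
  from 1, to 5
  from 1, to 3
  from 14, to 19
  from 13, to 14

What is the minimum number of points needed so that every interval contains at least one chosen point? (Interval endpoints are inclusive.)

Sort by right endpoint; whenever an interval is uncovered, place a point at its right end.
By right end: [1,2]  [1,3]  [1,5]  [10,13]  [13,14]  [16,17]  [14,19]  [22,24]
[1,2] uncovered → point at 2; [10,13] uncovered → point at 13; [16,17] uncovered → point at 17; [22,24] uncovered → point at 24.
Points: 2, 13, 17, 24 (4 total).

4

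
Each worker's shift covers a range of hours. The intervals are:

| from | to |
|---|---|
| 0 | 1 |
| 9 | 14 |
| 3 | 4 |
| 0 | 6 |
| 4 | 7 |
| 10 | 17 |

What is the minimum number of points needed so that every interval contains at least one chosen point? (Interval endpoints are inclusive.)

3

Sorted: [0,1] [3,4] [0,6] [4,7] [9,14] [10,17]
{[0,1]} hit by 1; {[3,4],[0,6],[4,7]} hit by 4; {[9,14],[10,17]} hit by 14.
Points: 1, 4, 14 (3 total).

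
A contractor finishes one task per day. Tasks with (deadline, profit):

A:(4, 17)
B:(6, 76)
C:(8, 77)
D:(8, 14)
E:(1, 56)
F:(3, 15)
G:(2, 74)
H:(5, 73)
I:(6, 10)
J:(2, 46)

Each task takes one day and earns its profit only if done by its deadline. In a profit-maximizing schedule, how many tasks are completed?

8

Sort by profit descending; place each in the latest free slot ≤ its deadline.
Profit order: C=77 B=76 G=74 H=73 E=56 J=46 A=17 F=15 D=14 I=10
Assign: C→slot 8, B→slot 6, G→slot 2, H→slot 5, E→slot 1, J skipped, A→slot 4, F→slot 3, D→slot 7, I skipped.
Slots: [1:E] [2:G] [3:F] [4:A] [5:H] [6:B] [7:D] [8:C]
8 of 10 scheduled.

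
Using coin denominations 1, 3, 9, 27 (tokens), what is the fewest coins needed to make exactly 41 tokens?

5

41 − 1×27→14 − 1×9→5 − 1×3→2 − 2×1→0
Total coins = 1 + 1 + 1 + 2 = 5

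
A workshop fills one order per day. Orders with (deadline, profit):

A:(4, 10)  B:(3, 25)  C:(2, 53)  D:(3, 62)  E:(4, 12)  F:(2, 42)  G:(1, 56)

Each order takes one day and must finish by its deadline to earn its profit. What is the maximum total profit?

Take jobs in profit order; each goes to the latest open slot no later than its deadline.
Profit order: D=62 G=56 C=53 F=42 B=25 E=12 A=10
Assign: D→slot 3, G→slot 1, C→slot 2, F skipped, B skipped, E→slot 4, A skipped.
Slots: [1:G] [2:C] [3:D] [4:E]
Profit = 56 + 53 + 62 + 12 = 183

183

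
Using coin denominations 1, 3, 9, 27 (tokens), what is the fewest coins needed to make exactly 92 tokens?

6

92 = 3×27 + 1×9 + 2×1
Total coins = 3 + 1 + 2 = 6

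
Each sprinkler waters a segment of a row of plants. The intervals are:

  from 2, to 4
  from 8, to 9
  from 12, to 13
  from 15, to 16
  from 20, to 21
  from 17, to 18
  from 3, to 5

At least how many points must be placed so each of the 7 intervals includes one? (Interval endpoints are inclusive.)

Process intervals by earliest right end; each time one isn't hit yet, stab at its right endpoint.
Sorted: [2,4] [3,5] [8,9] [12,13] [15,16] [17,18] [20,21]
{[2,4],[3,5]} hit by 4; {[8,9]} hit by 9; {[12,13]} hit by 13; {[15,16]} hit by 16; {[17,18]} hit by 18; {[20,21]} hit by 21.
Points: 4, 9, 13, 16, 18, 21 (6 total).

6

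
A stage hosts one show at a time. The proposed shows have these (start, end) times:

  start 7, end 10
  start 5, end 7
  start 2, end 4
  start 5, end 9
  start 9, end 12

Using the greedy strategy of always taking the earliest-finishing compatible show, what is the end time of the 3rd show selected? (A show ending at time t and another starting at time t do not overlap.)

10

Order by finish time; keep every interval that doesn't clash with the previous kept one.
By end time: (2,4), (5,7), (5,9), (7,10), (9,12).
Pick (2,4); next start ≥ 4 → (5,7); next start ≥ 7 → (7,10).
Selected: (2,4) (5,7) (7,10)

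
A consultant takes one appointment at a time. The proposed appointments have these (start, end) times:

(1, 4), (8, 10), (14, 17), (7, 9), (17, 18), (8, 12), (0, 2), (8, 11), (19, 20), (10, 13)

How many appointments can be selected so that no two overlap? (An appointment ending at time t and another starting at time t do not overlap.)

6

Greedy by earliest finish: after sorting by end time, pick each interval compatible with the last pick.
Sorted by end: (0,2)  (1,4)  (7,9)  (8,10)  (8,11)  (8,12)  (10,13)  (14,17)  (17,18)  (19,20)
take (0,2); take (7,9); skip (8,11); take (10,13); take (14,17); take (17,18); take (19,20).
Selected 6 appointments.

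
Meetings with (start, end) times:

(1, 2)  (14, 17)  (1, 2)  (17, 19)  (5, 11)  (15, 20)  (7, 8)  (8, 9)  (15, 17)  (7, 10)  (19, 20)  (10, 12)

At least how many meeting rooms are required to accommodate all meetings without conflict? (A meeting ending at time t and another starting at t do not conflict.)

The answer is the maximum number of intervals overlapping at any instant.
starts: [1, 1, 5, 7, 7, 8, 10, 14, 15, 15, 17, 19]
ends:   [2, 2, 8, 9, 10, 11, 12, 17, 17, 19, 20, 20]
s1→1 s1→2 e2→1 e2→0 s5→1 s7→2 s7→3  — peak 3.

3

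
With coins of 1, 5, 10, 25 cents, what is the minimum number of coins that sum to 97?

7

Use the largest denomination that fits, subtract, and repeat.
97 = 3×25 + 2×10 + 2×1
Total coins = 3 + 2 + 2 = 7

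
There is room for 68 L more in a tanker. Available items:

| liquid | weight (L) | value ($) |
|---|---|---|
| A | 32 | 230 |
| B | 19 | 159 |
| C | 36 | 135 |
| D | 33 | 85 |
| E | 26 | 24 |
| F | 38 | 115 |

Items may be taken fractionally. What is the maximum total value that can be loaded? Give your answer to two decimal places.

Greedy by value/weight ratio, highest first.
Order: B (159/19=8.37) > A (230/32=7.19) > C (135/36=3.75) > F (115/38=3.03) > D (85/33=2.58) > E (24/26=0.92)
Fill: take B (19 @ 159) → take A (32 @ 230) → take 17/36 of C → 63.75; 68/68 used.
Total value = 452.75

452.75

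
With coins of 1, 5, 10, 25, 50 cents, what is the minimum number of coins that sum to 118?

7

118 = 2×50 + 1×10 + 1×5 + 3×1
Total coins = 2 + 1 + 1 + 3 = 7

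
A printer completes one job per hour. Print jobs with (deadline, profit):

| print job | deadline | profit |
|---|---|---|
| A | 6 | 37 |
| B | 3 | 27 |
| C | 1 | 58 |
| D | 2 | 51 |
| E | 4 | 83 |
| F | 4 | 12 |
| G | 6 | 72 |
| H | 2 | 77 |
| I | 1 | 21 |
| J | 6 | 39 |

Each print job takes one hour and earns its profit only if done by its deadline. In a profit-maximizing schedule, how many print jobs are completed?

6

Take jobs in profit order; each goes to the latest open slot no later than its deadline.
Profit order: E=83 H=77 G=72 C=58 D=51 J=39 A=37 B=27 I=21 F=12
Assign: E→slot 4, H→slot 2, G→slot 6, C→slot 1, D skipped, J→slot 5, A→slot 3, B skipped, I skipped, F skipped.
Slots: [1:C] [2:H] [3:A] [4:E] [5:J] [6:G]
6 of 10 scheduled.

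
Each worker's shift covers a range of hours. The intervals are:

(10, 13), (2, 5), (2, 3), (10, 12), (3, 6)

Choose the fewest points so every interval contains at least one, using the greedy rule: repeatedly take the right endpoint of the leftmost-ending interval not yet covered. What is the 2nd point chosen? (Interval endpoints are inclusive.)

12

Process intervals by earliest right end; each time one isn't hit yet, stab at its right endpoint.
By right end: [2,3]  [2,5]  [3,6]  [10,12]  [10,13]
[2,3] uncovered → point at 3; [10,12] uncovered → point at 12.
Points: 3, 12 (2 total).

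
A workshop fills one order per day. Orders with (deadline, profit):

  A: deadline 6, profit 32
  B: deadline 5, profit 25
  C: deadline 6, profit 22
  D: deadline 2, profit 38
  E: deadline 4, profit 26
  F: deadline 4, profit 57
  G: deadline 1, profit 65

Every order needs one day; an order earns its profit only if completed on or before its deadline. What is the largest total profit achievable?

By profit: G(d1,65), F(d4,57), D(d2,38), A(d6,32), E(d4,26), B(d5,25), C(d6,22)
G→slot 1; F→slot 4; D→slot 2; A→slot 6; E→slot 3; B→slot 5; C skipped.
Profit = 65 + 38 + 26 + 57 + 25 + 32 = 243

243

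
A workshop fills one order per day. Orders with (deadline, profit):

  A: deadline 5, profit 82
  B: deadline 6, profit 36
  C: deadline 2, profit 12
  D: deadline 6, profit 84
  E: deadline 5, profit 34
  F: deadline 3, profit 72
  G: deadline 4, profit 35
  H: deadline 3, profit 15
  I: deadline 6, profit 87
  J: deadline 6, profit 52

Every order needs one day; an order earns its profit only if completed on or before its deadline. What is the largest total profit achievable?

413

Take jobs in profit order; each goes to the latest open slot no later than its deadline.
By profit: I(d6,87), D(d6,84), A(d5,82), F(d3,72), J(d6,52), B(d6,36), G(d4,35), E(d5,34), H(d3,15), C(d2,12)
I→slot 6; D→slot 5; A→slot 4; F→slot 3; J→slot 2; B→slot 1; G skipped; E skipped; H skipped; C skipped.
Profit = 36 + 52 + 72 + 82 + 84 + 87 = 413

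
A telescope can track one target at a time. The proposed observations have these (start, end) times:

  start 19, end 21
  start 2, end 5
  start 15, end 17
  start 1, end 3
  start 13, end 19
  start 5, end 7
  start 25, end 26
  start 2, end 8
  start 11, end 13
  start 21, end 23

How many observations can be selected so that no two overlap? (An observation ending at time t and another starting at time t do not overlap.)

7

Sorted by end: (1,3)  (2,5)  (5,7)  (2,8)  (11,13)  (15,17)  (13,19)  (19,21)  (21,23)  (25,26)
take (1,3); take (5,7); skip (2,8); take (11,13); take (15,17); take (19,21); take (21,23); take (25,26).
Selected 7 observations.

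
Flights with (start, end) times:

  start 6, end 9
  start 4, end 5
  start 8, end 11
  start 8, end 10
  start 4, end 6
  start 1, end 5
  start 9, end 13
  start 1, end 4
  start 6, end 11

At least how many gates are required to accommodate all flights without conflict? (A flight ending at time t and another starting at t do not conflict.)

starts: [1, 1, 4, 4, 6, 6, 8, 8, 9]
ends:   [4, 5, 5, 6, 9, 10, 11, 11, 13]
s1→1 s1→2 e4→1 s4→2 s4→3 e5→2 e5→1 e6→0 s6→1 s6→2 s8→3 s8→4  — peak 4.

4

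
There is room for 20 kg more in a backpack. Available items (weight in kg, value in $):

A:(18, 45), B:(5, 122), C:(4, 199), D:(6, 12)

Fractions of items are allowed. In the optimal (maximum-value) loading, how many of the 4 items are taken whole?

Sort by value per unit weight and fill in that order.
Order: C (199/4=49.75) > B (122/5=24.40) > A (45/18=2.50) > D (12/6=2.00)
Fill: take C (4 @ 199) → take B (5 @ 122) → take 11/18 of A → 27.50; 20/20 used.
2 item(s) taken whole; one partial (take 11/18 of A).

2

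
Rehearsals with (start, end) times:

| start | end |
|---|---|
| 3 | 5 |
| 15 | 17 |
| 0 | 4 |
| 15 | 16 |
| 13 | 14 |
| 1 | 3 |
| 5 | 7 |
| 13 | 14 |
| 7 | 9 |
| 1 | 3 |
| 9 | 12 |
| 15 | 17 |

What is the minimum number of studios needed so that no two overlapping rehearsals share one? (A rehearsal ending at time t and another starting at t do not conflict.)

3

starts: [0, 1, 1, 3, 5, 7, 9, 13, 13, 15, 15, 15]
ends:   [3, 3, 4, 5, 7, 9, 12, 14, 14, 16, 17, 17]
s0→1 s1→2 s1→3  — peak 3.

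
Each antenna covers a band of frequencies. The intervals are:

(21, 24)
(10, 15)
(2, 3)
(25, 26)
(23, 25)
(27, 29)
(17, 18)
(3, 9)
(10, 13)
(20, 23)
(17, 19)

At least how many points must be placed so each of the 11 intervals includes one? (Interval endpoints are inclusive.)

Process intervals by earliest right end; each time one isn't hit yet, stab at its right endpoint.
Sorted: [2,3] [3,9] [10,13] [10,15] [17,18] [17,19] [20,23] [21,24] [23,25] [25,26] [27,29]
{[2,3],[3,9]} hit by 3; {[10,13],[10,15]} hit by 13; {[17,18],[17,19]} hit by 18; {[20,23],[21,24],[23,25]} hit by 23; {[25,26]} hit by 26; {[27,29]} hit by 29.
Points: 3, 13, 18, 23, 26, 29 (6 total).

6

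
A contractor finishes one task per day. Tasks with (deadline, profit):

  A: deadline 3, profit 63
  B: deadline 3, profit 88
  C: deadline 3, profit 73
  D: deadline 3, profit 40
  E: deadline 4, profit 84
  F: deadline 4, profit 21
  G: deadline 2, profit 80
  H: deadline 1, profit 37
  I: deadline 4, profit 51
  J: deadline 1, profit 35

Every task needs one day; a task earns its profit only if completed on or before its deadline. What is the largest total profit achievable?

325

Sort by profit descending; place each in the latest free slot ≤ its deadline.
Profit order: B=88 E=84 G=80 C=73 A=63 I=51 D=40 H=37 J=35 F=21
Assign: B→slot 3, E→slot 4, G→slot 2, C→slot 1, A skipped, I skipped, D skipped, H skipped, J skipped, F skipped.
Slots: [1:C] [2:G] [3:B] [4:E]
Profit = 73 + 80 + 88 + 84 = 325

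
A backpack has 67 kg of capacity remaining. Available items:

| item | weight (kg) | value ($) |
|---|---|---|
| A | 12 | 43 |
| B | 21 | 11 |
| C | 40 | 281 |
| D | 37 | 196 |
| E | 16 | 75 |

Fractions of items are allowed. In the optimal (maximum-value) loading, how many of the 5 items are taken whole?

Order: C (281/40=7.03) > D (196/37=5.30) > E (75/16=4.69) > A (43/12=3.58) > B (11/21=0.52)
Fill: take C (40 @ 281) → take 27/37 of D → 143.03; 67/67 used.
1 item(s) taken whole; one partial (take 27/37 of D).

1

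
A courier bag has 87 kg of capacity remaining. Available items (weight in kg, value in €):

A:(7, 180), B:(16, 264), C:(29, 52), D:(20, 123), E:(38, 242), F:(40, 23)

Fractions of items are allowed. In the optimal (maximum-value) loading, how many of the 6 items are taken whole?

4

Sort by value per unit weight and fill in that order.
Ratios (sorted): A 25.71, B 16.50, E 6.37, D 6.15, C 1.79, F 0.57
take A (7 @ 180); take B (16 @ 264); take E (38 @ 242); take D (20 @ 123); take 6/29 of C → 10.76. Capacity used 87/87.
4 item(s) taken whole; one partial (take 6/29 of C).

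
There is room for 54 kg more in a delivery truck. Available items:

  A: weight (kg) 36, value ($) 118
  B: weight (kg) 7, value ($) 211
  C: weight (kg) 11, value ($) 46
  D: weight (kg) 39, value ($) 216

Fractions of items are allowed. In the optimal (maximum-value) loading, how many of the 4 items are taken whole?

2

Greedy by value/weight ratio, highest first.
Order: B (211/7=30.14) > D (216/39=5.54) > C (46/11=4.18) > A (118/36=3.28)
Fill: take B (7 @ 211) → take D (39 @ 216) → take 8/11 of C → 33.45; 54/54 used.
2 item(s) taken whole; one partial (take 8/11 of C).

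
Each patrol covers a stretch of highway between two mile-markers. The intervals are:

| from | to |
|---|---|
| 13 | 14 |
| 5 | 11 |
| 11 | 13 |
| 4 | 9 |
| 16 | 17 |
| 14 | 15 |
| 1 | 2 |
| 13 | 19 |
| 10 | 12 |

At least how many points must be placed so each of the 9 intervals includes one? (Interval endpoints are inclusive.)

5

Process intervals by earliest right end; each time one isn't hit yet, stab at its right endpoint.
Sorted: [1,2] [4,9] [5,11] [10,12] [11,13] [13,14] [14,15] [16,17] [13,19]
{[1,2]} hit by 2; {[4,9],[5,11]} hit by 9; {[10,12],[11,13]} hit by 12; {[13,14],[14,15]} hit by 14; {[16,17],[13,19]} hit by 17.
Points: 2, 9, 12, 14, 17 (5 total).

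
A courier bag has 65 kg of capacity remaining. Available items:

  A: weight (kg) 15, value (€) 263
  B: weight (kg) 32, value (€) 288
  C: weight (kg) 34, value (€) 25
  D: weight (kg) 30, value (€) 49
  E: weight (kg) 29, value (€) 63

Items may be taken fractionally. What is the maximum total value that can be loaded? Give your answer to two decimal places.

Sort by value per unit weight and fill in that order.
Ratios (sorted): A 17.53, B 9.00, E 2.17, D 1.63, C 0.74
take A (15 @ 263); take B (32 @ 288); take 18/29 of E → 39.10. Capacity used 65/65.
Total value = 590.10

590.10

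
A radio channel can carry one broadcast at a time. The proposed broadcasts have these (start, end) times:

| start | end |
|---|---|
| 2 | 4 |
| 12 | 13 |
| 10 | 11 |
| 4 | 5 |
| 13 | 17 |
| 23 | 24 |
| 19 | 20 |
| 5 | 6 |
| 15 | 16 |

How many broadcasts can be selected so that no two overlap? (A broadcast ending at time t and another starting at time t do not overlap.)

Order by finish time; keep every interval that doesn't clash with the previous kept one.
Sorted by end: (2,4)  (4,5)  (5,6)  (10,11)  (12,13)  (15,16)  (13,17)  (19,20)  (23,24)
take (2,4); take (4,5); take (5,6); take (10,11); take (12,13); take (15,16); skip (13,17); take (19,20); take (23,24).
Selected 8 broadcasts.

8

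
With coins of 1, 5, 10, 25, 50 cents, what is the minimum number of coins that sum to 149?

Use the largest denomination that fits, subtract, and repeat.
149 = 2×50 + 1×25 + 2×10 + 4×1
Total coins = 2 + 1 + 2 + 4 = 9

9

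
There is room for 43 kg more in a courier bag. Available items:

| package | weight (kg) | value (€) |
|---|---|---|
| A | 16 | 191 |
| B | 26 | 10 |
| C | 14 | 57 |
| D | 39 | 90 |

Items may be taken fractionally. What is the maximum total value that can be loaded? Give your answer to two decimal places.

278.00

Greedy by value/weight ratio, highest first.
Ratios (sorted): A 11.94, C 4.07, D 2.31, B 0.38
take A (16 @ 191); take C (14 @ 57); take 13/39 of D → 30.00. Capacity used 43/43.
Total value = 278.00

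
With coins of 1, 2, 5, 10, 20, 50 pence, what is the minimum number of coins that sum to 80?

Use the largest denomination that fits, subtract, and repeat.
80 = 1×50 + 1×20 + 1×10
Total coins = 1 + 1 + 1 = 3

3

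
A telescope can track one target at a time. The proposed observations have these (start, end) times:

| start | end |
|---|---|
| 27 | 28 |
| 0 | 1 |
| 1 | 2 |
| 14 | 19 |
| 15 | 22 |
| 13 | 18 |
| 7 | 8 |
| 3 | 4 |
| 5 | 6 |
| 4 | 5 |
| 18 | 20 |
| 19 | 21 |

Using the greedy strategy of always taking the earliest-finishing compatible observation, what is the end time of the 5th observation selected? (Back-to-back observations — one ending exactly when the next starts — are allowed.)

6

By end time: (0,1), (1,2), (3,4), (4,5), (5,6), (7,8), (13,18), (14,19), (18,20), (19,21), (15,22), (27,28).
Pick (0,1); next start ≥ 1 → (1,2); next start ≥ 2 → (3,4); next start ≥ 4 → (4,5); next start ≥ 5 → (5,6); next start ≥ 6 → (7,8); next start ≥ 8 → (13,18); next start ≥ 18 → (18,20); next start ≥ 20 → (27,28).
Selected: (0,1) (1,2) (3,4) (4,5) (5,6) (7,8) (13,18) (18,20) (27,28)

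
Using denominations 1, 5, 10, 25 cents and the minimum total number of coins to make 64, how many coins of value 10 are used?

64 − 2×25→14 − 1×10→4 − 4×1→0
Count of 10: 1

1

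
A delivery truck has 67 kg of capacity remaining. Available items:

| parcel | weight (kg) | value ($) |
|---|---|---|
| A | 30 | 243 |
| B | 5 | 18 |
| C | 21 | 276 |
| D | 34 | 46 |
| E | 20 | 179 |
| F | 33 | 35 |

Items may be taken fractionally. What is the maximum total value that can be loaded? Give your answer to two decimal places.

665.60

Ratios (sorted): C 13.14, E 8.95, A 8.10, B 3.60, D 1.35, F 1.06
take C (21 @ 276); take E (20 @ 179); take 26/30 of A → 210.60. Capacity used 67/67.
Total value = 665.60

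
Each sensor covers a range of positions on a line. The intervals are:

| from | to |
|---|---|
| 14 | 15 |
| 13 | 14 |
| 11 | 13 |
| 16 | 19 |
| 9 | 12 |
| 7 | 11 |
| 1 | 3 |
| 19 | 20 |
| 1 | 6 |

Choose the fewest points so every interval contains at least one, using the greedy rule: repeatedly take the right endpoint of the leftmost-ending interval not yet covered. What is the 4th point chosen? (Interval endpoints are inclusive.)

Sort by right endpoint; whenever an interval is uncovered, place a point at its right end.
By right end: [1,3]  [1,6]  [7,11]  [9,12]  [11,13]  [13,14]  [14,15]  [16,19]  [19,20]
[1,3] uncovered → point at 3; [7,11] uncovered → point at 11; [13,14] uncovered → point at 14; [16,19] uncovered → point at 19.
Points: 3, 11, 14, 19 (4 total).

19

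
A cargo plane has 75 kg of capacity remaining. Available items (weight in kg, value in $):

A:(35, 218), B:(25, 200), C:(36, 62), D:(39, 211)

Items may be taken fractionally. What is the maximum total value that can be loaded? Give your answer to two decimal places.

499.15

Greedy by value/weight ratio, highest first.
Order: B (200/25=8.00) > A (218/35=6.23) > D (211/39=5.41) > C (62/36=1.72)
Fill: take B (25 @ 200) → take A (35 @ 218) → take 15/39 of D → 81.15; 75/75 used.
Total value = 499.15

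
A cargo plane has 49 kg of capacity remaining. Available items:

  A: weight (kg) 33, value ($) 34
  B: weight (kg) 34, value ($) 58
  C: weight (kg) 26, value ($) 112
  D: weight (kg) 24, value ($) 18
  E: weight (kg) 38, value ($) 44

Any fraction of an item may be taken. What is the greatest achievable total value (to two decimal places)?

Order: C (112/26=4.31) > B (58/34=1.71) > E (44/38=1.16) > A (34/33=1.03) > D (18/24=0.75)
Fill: take C (26 @ 112) → take 23/34 of B → 39.24; 49/49 used.
Total value = 151.24

151.24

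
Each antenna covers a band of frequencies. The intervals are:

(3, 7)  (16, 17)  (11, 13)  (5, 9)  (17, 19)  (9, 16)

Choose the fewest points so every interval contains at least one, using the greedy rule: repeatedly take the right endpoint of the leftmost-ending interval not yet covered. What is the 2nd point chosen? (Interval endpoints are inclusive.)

By right end: [3,7]  [5,9]  [11,13]  [9,16]  [16,17]  [17,19]
[3,7] uncovered → point at 7; [11,13] uncovered → point at 13; [16,17] uncovered → point at 17.
Points: 7, 13, 17 (3 total).

13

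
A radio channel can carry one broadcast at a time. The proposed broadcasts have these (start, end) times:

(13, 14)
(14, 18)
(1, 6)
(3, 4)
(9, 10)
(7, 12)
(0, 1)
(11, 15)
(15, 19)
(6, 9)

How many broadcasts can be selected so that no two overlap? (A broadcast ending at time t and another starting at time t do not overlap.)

Sort by end time and greedily take each interval whose start is ≥ the last chosen end.
Sorted by end: (0,1)  (3,4)  (1,6)  (6,9)  (9,10)  (7,12)  (13,14)  (11,15)  (14,18)  (15,19)
take (0,1); take (3,4); skip (1,6); take (6,9); take (9,10); take (13,14); take (14,18).
Selected 6 broadcasts.

6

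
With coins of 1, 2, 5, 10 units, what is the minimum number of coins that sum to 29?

Use the largest denomination that fits, subtract, and repeat.
29 − 2×10→9 − 1×5→4 − 2×2→0
Total coins = 2 + 1 + 2 = 5

5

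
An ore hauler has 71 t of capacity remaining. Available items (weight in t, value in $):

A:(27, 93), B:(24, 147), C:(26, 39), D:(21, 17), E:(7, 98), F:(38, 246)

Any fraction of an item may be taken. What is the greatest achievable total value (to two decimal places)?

497.89

Order: E (98/7=14.00) > F (246/38=6.47) > B (147/24=6.12) > A (93/27=3.44) > C (39/26=1.50) > D (17/21=0.81)
Fill: take E (7 @ 98) → take F (38 @ 246) → take B (24 @ 147) → take 2/27 of A → 6.89; 71/71 used.
Total value = 497.89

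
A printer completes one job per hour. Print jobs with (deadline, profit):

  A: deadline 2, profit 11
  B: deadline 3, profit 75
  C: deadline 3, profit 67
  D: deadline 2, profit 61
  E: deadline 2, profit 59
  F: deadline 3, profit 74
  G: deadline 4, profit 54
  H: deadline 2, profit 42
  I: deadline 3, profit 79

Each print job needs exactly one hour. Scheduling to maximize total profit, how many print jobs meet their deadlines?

Profit order: I=79 B=75 F=74 C=67 D=61 E=59 G=54 H=42 A=11
Assign: I→slot 3, B→slot 2, F→slot 1, C skipped, D skipped, E skipped, G→slot 4, H skipped, A skipped.
Slots: [1:F] [2:B] [3:I] [4:G]
4 of 9 scheduled.

4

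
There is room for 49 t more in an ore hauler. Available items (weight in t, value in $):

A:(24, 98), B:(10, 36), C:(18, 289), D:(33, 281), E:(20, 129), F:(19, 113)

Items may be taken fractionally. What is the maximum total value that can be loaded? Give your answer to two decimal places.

552.97

Ratios (sorted): C 16.06, D 8.52, E 6.45, F 5.95, A 4.08, B 3.60
take C (18 @ 289); take 31/33 of D → 263.97. Capacity used 49/49.
Total value = 552.97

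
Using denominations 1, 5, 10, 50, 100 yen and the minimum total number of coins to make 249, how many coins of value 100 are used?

Greedy: take as many of the largest coin as possible, then repeat with the remainder.
249 = 2×100 + 4×10 + 1×5 + 4×1
Count of 100: 2

2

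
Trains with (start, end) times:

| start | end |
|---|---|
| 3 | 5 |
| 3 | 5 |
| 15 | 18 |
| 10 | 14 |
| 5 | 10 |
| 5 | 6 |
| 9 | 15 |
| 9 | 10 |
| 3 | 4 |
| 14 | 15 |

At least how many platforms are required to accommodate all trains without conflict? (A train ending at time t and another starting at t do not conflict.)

3

starts: [3, 3, 3, 5, 5, 9, 9, 10, 14, 15]
ends:   [4, 5, 5, 6, 10, 10, 14, 15, 15, 18]
s3→1 s3→2 s3→3  — peak 3.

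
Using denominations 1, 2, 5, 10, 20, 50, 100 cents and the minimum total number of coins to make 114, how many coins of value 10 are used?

1

Use the largest denomination that fits, subtract, and repeat.
114 − 1×100→14 − 1×10→4 − 2×2→0
Count of 10: 1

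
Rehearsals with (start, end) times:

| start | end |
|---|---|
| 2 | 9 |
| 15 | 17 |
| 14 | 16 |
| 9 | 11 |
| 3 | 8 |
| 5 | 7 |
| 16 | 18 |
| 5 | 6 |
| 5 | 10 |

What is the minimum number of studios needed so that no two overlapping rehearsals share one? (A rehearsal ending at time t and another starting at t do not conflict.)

The answer is the maximum number of intervals overlapping at any instant.
Events (time:±→running): 2:+→1 3:+→2 5:+→3 5:+→4 5:+→5 … peak 5.

5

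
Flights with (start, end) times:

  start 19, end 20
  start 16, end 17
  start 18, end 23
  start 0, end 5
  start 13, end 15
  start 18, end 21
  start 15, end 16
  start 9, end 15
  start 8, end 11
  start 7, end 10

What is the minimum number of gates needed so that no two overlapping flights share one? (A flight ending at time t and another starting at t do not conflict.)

3

The answer is the maximum number of intervals overlapping at any instant.
starts: [0, 7, 8, 9, 13, 15, 16, 18, 18, 19]
ends:   [5, 10, 11, 15, 15, 16, 17, 20, 21, 23]
s0→1 e5→0 s7→1 s8→2 s9→3  — peak 3.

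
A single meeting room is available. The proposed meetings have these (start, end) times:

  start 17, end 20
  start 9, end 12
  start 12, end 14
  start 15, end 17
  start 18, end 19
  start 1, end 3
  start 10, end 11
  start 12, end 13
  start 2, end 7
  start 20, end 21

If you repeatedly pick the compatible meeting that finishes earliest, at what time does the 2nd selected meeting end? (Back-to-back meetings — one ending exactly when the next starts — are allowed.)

Sort by end time and greedily take each interval whose start is ≥ the last chosen end.
Sorted by end: (1,3)  (2,7)  (10,11)  (9,12)  (12,13)  (12,14)  (15,17)  (18,19)  (17,20)  (20,21)
take (1,3); take (10,11); take (12,13); take (15,17); take (18,19); skip (17,20); take (20,21).
Selected: (1,3) (10,11) (12,13) (15,17) (18,19) (20,21)

11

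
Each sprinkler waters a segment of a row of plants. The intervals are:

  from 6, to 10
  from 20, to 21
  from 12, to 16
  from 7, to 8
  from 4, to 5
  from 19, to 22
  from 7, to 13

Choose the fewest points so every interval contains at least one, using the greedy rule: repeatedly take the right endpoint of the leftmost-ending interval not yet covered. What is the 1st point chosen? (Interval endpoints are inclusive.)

5

Sort by right endpoint; whenever an interval is uncovered, place a point at its right end.
By right end: [4,5]  [7,8]  [6,10]  [7,13]  [12,16]  [20,21]  [19,22]
[4,5] uncovered → point at 5; [7,8] uncovered → point at 8; [12,16] uncovered → point at 16; [20,21] uncovered → point at 21.
Points: 5, 8, 16, 21 (4 total).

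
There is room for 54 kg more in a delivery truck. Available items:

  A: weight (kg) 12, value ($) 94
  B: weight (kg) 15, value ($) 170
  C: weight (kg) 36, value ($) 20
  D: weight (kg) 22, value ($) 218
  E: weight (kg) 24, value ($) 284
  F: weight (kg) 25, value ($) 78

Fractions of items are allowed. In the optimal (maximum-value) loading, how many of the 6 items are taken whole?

2

Sort by value per unit weight and fill in that order.
Order: E (284/24=11.83) > B (170/15=11.33) > D (218/22=9.91) > A (94/12=7.83) > F (78/25=3.12) > C (20/36=0.56)
Fill: take E (24 @ 284) → take B (15 @ 170) → take 15/22 of D → 148.64; 54/54 used.
2 item(s) taken whole; one partial (take 15/22 of D).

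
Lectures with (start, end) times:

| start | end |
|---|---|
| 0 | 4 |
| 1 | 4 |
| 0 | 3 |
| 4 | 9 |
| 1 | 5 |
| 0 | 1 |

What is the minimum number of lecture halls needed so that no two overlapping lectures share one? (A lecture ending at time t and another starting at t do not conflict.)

4

The answer is the maximum number of intervals overlapping at any instant.
starts: [0, 0, 0, 1, 1, 4]
ends:   [1, 3, 4, 4, 5, 9]
s0→1 s0→2 s0→3 e1→2 s1→3 s1→4  — peak 4.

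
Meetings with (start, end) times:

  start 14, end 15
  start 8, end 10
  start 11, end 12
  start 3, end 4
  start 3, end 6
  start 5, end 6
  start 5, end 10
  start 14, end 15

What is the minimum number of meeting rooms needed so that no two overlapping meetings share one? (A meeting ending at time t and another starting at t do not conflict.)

3

Count concurrent intervals with a sweep; the peak is the room count.
Events (time:±→running): 3:+→1 3:+→2 4:-→1 5:+→2 5:+→3 … peak 3.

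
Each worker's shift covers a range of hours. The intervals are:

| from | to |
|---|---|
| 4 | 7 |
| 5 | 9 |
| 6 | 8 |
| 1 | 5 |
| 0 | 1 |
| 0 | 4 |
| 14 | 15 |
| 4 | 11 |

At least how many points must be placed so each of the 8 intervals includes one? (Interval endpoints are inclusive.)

3

Sorted: [0,1] [0,4] [1,5] [4,7] [6,8] [5,9] [4,11] [14,15]
{[0,1],[0,4],[1,5]} hit by 1; {[4,7],[6,8],[5,9],[4,11]} hit by 7; {[14,15]} hit by 15.
Points: 1, 7, 15 (3 total).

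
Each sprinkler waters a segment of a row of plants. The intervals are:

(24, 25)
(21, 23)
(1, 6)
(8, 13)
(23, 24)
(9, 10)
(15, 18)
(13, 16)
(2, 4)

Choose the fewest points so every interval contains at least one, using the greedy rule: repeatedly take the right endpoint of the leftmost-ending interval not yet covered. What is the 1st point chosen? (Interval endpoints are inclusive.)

Process intervals by earliest right end; each time one isn't hit yet, stab at its right endpoint.
By right end: [2,4]  [1,6]  [9,10]  [8,13]  [13,16]  [15,18]  [21,23]  [23,24]  [24,25]
[2,4] uncovered → point at 4; [9,10] uncovered → point at 10; [13,16] uncovered → point at 16; [21,23] uncovered → point at 23; [24,25] uncovered → point at 25.
Points: 4, 10, 16, 23, 25 (5 total).

4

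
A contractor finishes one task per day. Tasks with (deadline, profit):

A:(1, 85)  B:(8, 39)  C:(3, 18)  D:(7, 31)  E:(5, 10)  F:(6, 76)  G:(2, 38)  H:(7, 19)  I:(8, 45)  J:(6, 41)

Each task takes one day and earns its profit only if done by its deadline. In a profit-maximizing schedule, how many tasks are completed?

8

Sort by profit descending; place each in the latest free slot ≤ its deadline.
By profit: A(d1,85), F(d6,76), I(d8,45), J(d6,41), B(d8,39), G(d2,38), D(d7,31), H(d7,19), C(d3,18), E(d5,10)
A→slot 1; F→slot 6; I→slot 8; J→slot 5; B→slot 7; G→slot 2; D→slot 4; H→slot 3; C skipped; E skipped.
8 of 10 scheduled.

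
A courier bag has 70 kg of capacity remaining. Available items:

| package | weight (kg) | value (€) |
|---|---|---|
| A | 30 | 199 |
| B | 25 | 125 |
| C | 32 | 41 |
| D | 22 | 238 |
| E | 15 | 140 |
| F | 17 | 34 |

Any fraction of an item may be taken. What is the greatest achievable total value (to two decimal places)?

Greedy by value/weight ratio, highest first.
Order: D (238/22=10.82) > E (140/15=9.33) > A (199/30=6.63) > B (125/25=5.00) > F (34/17=2.00) > C (41/32=1.28)
Fill: take D (22 @ 238) → take E (15 @ 140) → take A (30 @ 199) → take 3/25 of B → 15.00; 70/70 used.
Total value = 592.00

592.00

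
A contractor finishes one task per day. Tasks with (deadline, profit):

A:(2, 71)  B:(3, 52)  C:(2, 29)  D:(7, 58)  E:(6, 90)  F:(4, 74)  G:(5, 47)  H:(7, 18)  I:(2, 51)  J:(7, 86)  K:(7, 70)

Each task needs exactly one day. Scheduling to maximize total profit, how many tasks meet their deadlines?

Sort by profit descending; place each in the latest free slot ≤ its deadline.
Profit order: E=90 J=86 F=74 A=71 K=70 D=58 B=52 I=51 G=47 C=29 H=18
Assign: E→slot 6, J→slot 7, F→slot 4, A→slot 2, K→slot 5, D→slot 3, B→slot 1, I skipped, G skipped, C skipped, H skipped.
Slots: [1:B] [2:A] [3:D] [4:F] [5:K] [6:E] [7:J]
7 of 11 scheduled.

7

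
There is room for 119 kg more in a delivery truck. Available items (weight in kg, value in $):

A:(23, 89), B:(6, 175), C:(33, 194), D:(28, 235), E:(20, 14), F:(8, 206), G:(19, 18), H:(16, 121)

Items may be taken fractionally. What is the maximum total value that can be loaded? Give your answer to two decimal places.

Sort by value per unit weight and fill in that order.
Order: B (175/6=29.17) > F (206/8=25.75) > D (235/28=8.39) > H (121/16=7.56) > C (194/33=5.88) > A (89/23=3.87) > G (18/19=0.95) > E (14/20=0.70)
Fill: take B (6 @ 175) → take F (8 @ 206) → take D (28 @ 235) → take H (16 @ 121) → take C (33 @ 194) → take A (23 @ 89) → take 5/19 of G → 4.74; 119/119 used.
Total value = 1024.74

1024.74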